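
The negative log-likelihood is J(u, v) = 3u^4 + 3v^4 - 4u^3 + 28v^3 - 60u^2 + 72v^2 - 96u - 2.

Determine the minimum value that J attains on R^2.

-834

J(u,v) separates as P(u) + Q(v) − 2, so its minimum is min P + min Q − 2.
P'(u) = 12(u - 4)(u + 1)(u + 2) vanishes at u ∈ {-2, -1, 4}; Q'(v) = 12v(v + 3)(v + 4) vanishes at v ∈ {-4, -3, 0}.
Local minima of P (where P''>0): P(-2)=32, P(4)=-832. Local minima of Q: Q(-4)=128, Q(0)=0.
So the global minimum of J is P(4) + Q(0) − 2 = -832 + 0 − 2 = -834, attained at (4, 0).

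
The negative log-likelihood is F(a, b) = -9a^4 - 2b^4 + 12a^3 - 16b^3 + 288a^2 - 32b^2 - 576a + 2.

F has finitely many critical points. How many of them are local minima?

1

F separates as a function of a plus a function of b, so ∇F=0 decouples.
∂F/∂a = -36(a - 4)(a - 1)(a + 4) = 0 at a ∈ {-4, 1, 4}; ∂F/∂b = -8b(b + 2)(b + 4) = 0 at b ∈ {-4, -2, 0}.
The Hessian is diagonal: diag(F_aa, F_bb). Second derivatives: F_aa(-4)=-1440, F_aa(1)=540, F_aa(4)=-864; F_bb(-4)=-64, F_bb(-2)=32, F_bb(0)=-64.
Local minima occur where both diagonal entries positive: (1, -2). Count: 1.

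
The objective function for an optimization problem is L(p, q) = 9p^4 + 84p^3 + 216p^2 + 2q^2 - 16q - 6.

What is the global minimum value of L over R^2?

L(p,q) separates as A(p) + B(q) − 6, so its minimum is min A + min B − 6.
A'(p) = 36p(p + 3)(p + 4) vanishes at p ∈ {-4, -3, 0}; B'(q) = 4q - 16 vanishes at q ∈ {4}.
Local minima of A (where A''>0): A(-4)=384, A(0)=0. Local minima of B: B(4)=-32.
So the global minimum of L is A(0) + B(4) − 6 = 0 − 32 − 6 = -38, attained at (0, 4).

-38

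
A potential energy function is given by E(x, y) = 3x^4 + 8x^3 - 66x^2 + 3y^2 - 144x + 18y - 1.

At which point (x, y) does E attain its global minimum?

(3, -3)

E(x,y) separates as P(x) + Q(y) − 1, so its minimum is min P + min Q − 1.
P'(x) = 12(x - 3)(x + 1)(x + 4) vanishes at x ∈ {-4, -1, 3}; Q'(y) = 6y + 18 vanishes at y ∈ {-3}.
Local minima of P (where P''>0): P(-4)=-224, P(3)=-567. Local minima of Q: Q(-3)=-27.
So the global minimum of E is P(3) + Q(-3) − 1 = -567 − 27 − 1 = -595, attained at (3, -3).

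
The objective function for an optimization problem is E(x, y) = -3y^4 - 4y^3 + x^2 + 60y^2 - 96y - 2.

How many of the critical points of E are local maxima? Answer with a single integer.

0

E separates as a function of x plus a function of y, so ∇E=0 decouples.
∂E/∂x = 2x = 0 at x ∈ {0}; ∂E/∂y = -12(y - 2)(y - 1)(y + 4) = 0 at y ∈ {-4, 1, 2}.
The Hessian is diagonal: diag(E_xx, E_yy). Second derivatives: E_xx(0)=2; E_yy(-4)=-360, E_yy(1)=60, E_yy(2)=-72.
Local maxima occur where both diagonal entries negative: none. Count: 0.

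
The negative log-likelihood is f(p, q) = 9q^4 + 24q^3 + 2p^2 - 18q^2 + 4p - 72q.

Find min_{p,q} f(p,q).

f(p,q) separates as A(p) + B(q), so its minimum is min A + min B.
A'(p) = 4p + 4 vanishes at p ∈ {-1}; B'(q) = 36(q - 1)(q + 1)(q + 2) vanishes at q ∈ {-2, -1, 1}.
Local minima of A (where A''>0): A(-1)=-2. Local minima of B: B(-2)=24, B(1)=-57.
So the global minimum of f is A(-1) + B(1) = -2 − 57 = -59, attained at (-1, 1).

-59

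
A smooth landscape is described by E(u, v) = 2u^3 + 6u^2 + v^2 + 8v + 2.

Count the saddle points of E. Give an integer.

1

E separates as a function of u plus a function of v, so ∇E=0 decouples.
∂E/∂u = 6u(u + 2) = 0 at u ∈ {-2, 0}; ∂E/∂v = 2(v + 4) = 0 at v ∈ {-4}.
The Hessian is diagonal: diag(E_uu, E_vv). Second derivatives: E_uu(-2)=-12, E_uu(0)=12; E_vv(-4)=2.
Saddle points occur where the two diagonal entries have opposite signs: (-2, -4). Count: 1.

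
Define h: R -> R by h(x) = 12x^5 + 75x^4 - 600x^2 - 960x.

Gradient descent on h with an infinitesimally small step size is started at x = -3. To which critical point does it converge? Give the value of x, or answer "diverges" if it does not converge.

h'(x) = 60(x - 2)(x + 1)(x + 2)(x + 4), so h'(-3) = -600.
Gradient descent moves in the -h' direction, i.e. x is increasing.
The nearest critical point in that direction is x = -2, where h'' = 480 > 0 (a local minimum). The iterate converges there.

-2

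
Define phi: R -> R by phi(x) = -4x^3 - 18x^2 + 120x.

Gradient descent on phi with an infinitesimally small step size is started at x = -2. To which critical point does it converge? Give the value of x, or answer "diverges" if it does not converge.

phi'(x) = -12(x - 2)(x + 5), so phi'(-2) = 144.
Gradient descent moves in the -phi' direction, i.e. x is decreasing.
The nearest critical point in that direction is x = -5, where phi'' = 84 > 0 (a local minimum). The iterate converges there.

-5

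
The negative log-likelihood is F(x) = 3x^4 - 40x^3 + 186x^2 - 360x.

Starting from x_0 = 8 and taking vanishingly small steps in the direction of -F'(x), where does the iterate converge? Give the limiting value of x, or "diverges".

5

F'(x) = 12(x - 5)(x - 3)(x - 2), so F'(8) = 1080.
Gradient descent moves in the -F' direction, i.e. x is decreasing.
The nearest critical point in that direction is x = 5, where F'' = 72 > 0 (a local minimum). The iterate converges there.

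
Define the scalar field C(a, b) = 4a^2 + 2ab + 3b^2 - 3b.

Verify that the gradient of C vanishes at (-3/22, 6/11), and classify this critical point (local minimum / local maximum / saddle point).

local minimum

∇C = (8a + 2b, 2a + 6b - 3); substituting (-3/22, 6/11) gives ∇C = (0, 0), so (-3/22, 6/11) is indeed a critical point.
The Hessian of C is constant: H = [[8, 2], [2, 6]].
det(H) = 8·6 − 2² = 44.
det(H) > 0 and tr(H) = 14 > 0, so H is positive definite and the point is a local minimum.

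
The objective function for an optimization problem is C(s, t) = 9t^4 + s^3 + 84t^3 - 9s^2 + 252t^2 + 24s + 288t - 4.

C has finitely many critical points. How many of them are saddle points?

C separates as a function of s plus a function of t, so ∇C=0 decouples.
∂C/∂s = 3(s - 4)(s - 2) = 0 at s ∈ {2, 4}; ∂C/∂t = 36(t + 1)(t + 2)(t + 4) = 0 at t ∈ {-4, -2, -1}.
The Hessian is diagonal: diag(C_ss, C_tt). Second derivatives: C_ss(2)=-6, C_ss(4)=6; C_tt(-4)=216, C_tt(-2)=-72, C_tt(-1)=108.
Saddle points occur where the two diagonal entries have opposite signs: (2, -4), (2, -1), (4, -2). Count: 3.

3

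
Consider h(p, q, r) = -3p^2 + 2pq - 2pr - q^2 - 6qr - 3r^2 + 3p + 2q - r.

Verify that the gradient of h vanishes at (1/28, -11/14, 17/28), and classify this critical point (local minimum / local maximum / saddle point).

saddle point

∇h = (-6p + 2q - 2r + 3, 2p - 2q - 6r + 2, -2p - 6q - 6r - 1); substituting (1/28, -11/14, 17/28) gives ∇h = (0, 0, 0), so (1/28, -11/14, 17/28) is indeed a critical point.
The Hessian is constant: H = [[-6, 2, -2], [2, -2, -6], [-2, -6, -6]].
Leading principal minors: Δ₁ = -6, Δ₂ = 8, Δ₃ = 224.
The minors fit neither the all-positive nor the alternating-sign pattern, so H is indefinite: a saddle point.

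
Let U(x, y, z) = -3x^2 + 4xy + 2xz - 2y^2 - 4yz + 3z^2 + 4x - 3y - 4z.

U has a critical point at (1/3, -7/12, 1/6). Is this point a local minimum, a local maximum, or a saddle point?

The Hessian is constant: H = [[-6, 4, 2], [4, -4, -4], [2, -4, 6]].
Leading principal minors: Δ₁ = -6, Δ₂ = 8, Δ₃ = 96.
The minors fit neither the all-positive nor the alternating-sign pattern, so H is indefinite: a saddle point.

saddle point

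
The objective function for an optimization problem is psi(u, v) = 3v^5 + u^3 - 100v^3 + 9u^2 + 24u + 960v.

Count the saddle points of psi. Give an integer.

4

psi separates as a function of u plus a function of v, so ∇psi=0 decouples.
∂psi/∂u = 3(u + 2)(u + 4) = 0 at u ∈ {-4, -2}; ∂psi/∂v = 15(v - 4)(v - 2)(v + 2)(v + 4) = 0 at v ∈ {-4, -2, 2, 4}.
The Hessian is diagonal: diag(psi_uu, psi_vv). Second derivatives: psi_uu(-4)=-6, psi_uu(-2)=6; psi_vv(-4)=-1440, psi_vv(-2)=720, psi_vv(2)=-720, psi_vv(4)=1440.
Saddle points occur where the two diagonal entries have opposite signs: (-4, -2), (-4, 4), (-2, -4), (-2, 2). Count: 4.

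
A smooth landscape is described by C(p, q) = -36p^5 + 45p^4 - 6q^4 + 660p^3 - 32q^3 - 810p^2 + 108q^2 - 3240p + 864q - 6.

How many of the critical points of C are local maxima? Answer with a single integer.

4

C separates as a function of p plus a function of q, so ∇C=0 decouples.
∂C/∂p = -180(p - 3)(p - 2)(p + 1)(p + 3) = 0 at p ∈ {-3, -1, 2, 3}; ∂C/∂q = -24(q - 3)(q + 3)(q + 4) = 0 at q ∈ {-4, -3, 3}.
The Hessian is diagonal: diag(C_pp, C_qq). Second derivatives: C_pp(-3)=10800, C_pp(-1)=-4320, C_pp(2)=2700, C_pp(3)=-4320; C_qq(-4)=-168, C_qq(-3)=144, C_qq(3)=-1008.
Local maxima occur where both diagonal entries negative: (-1, -4), (-1, 3), (3, -4), (3, 3). Count: 4.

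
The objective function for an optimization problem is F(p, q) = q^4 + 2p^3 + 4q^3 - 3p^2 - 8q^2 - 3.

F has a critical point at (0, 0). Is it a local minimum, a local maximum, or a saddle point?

local maximum

The mixed partial ∂²F/∂p∂q is 0, so the Hessian at any point is diag(F_pp, F_qq) = diag(6(2p - 1), 4(3q^2 + 6q - 4)).
At (0, 0): H = diag(-6, -16).
Both eigenvalues are negative, so H is negative definite: a local maximum.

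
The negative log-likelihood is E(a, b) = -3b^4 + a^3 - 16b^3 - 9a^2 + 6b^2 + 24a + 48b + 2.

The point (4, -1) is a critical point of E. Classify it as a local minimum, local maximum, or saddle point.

The mixed partial ∂²E/∂a∂b is 0, so the Hessian at any point is diag(E_aa, E_bb) = diag(6(a - 3), 12(-3b^2 - 8b + 1)).
At (4, -1): H = diag(6, 72).
Both eigenvalues are positive, so H is positive definite: a local minimum.

local minimum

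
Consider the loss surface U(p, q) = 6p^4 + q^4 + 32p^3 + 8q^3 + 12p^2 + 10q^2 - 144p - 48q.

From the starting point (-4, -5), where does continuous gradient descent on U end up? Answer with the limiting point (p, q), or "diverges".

(-3, -4)

U is separable, so gradient descent decouples: p follows -∂U/∂p, q follows -∂U/∂q.
∂U/∂p = 24(p - 1)(p + 2)(p + 3); at p=-4 this is -240, so p increases.
∂U/∂q = 4(q - 1)(q + 3)(q + 4); at q=-5 this is -48, so q increases.
p converges to its nearest critical value -3 (a local min of the p-part); q converges to -4. The iterate converges to (-3, -4).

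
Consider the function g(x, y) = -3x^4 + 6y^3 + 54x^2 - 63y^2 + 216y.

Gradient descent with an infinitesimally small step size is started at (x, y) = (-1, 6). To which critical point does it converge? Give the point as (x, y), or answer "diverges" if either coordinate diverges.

(0, 4)

g is separable, so gradient descent decouples: x follows -∂g/∂x, y follows -∂g/∂y.
∂g/∂x = -12x(x - 3)(x + 3); at x=-1 this is -96, so x increases.
∂g/∂y = 18(y - 4)(y - 3); at y=6 this is 108, so y decreases.
x converges to its nearest critical value 0 (a local min of the x-part); y converges to 4. The iterate converges to (0, 4).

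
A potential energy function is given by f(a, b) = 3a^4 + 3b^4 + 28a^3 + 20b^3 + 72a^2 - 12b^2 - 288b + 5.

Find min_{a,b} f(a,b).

-411

f(a,b) separates as P(a) + Q(b) + 5, so its minimum is min P + min Q + 5.
P'(a) = 12a(a + 3)(a + 4) vanishes at a ∈ {-4, -3, 0}; Q'(b) = 12(b - 2)(b + 3)(b + 4) vanishes at b ∈ {-4, -3, 2}.
Local minima of P (where P''>0): P(-4)=128, P(0)=0. Local minima of Q: Q(-4)=448, Q(2)=-416.
So the global minimum of f is P(0) + Q(2) + 5 = 0 − 416 + 5 = -411, attained at (0, 2).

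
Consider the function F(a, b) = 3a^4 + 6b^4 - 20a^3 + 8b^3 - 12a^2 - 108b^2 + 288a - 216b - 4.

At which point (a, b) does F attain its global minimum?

(-2, 3)

F(a,b) separates as P(a) + Q(b) − 4, so its minimum is min P + min Q − 4.
P'(a) = 12(a - 4)(a - 3)(a + 2) vanishes at a ∈ {-2, 3, 4}; Q'(b) = 24(b - 3)(b + 1)(b + 3) vanishes at b ∈ {-3, -1, 3}.
Local minima of P (where P''>0): P(-2)=-416, P(4)=448. Local minima of Q: Q(-3)=-54, Q(3)=-918.
So the global minimum of F is P(-2) + Q(3) − 4 = -416 − 918 − 4 = -1338, attained at (-2, 3).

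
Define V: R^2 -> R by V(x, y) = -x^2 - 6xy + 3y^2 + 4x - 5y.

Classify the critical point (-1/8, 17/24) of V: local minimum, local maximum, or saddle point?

The Hessian of V is constant: H = [[-2, -6], [-6, 6]].
det(H) = (-2)·6 − (-6)² = -48.
Since det(H) < 0, H is indefinite and the critical point is a saddle point.

saddle point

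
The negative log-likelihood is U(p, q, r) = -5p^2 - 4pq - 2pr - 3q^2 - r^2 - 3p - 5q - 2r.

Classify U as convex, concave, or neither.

concave

U is quadratic, so its Hessian is the constant matrix H = [[-10, -4, -2], [-4, -6, 0], [-2, 0, -2]].
Leading principal minors: -10, 44, -64.
Signs alternate −, +, − ⇒ H ≺ 0 ⇒ concave.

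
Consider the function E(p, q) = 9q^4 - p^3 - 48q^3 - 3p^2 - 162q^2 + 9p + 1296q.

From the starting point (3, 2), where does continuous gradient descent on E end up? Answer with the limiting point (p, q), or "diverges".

E is separable, so gradient descent decouples: p follows -∂E/∂p, q follows -∂E/∂q.
∂E/∂p = -3(p - 1)(p + 3); at p=3 this is -36, so p increases.
∂E/∂q = 36(q - 4)(q - 3)(q + 3); at q=2 this is 360, so q decreases.
The p-coordinate has no critical point in that direction and runs off to infinity.

diverges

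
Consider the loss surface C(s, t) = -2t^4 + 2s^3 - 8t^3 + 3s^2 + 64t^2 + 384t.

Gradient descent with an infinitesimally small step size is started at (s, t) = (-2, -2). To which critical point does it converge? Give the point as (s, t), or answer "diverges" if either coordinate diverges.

C is separable, so gradient descent decouples: s follows -∂C/∂s, t follows -∂C/∂t.
∂C/∂s = 6s(s + 1); at s=-2 this is 12, so s decreases.
∂C/∂t = -8(t - 4)(t + 3)(t + 4); at t=-2 this is 96, so t decreases.
The s-coordinate has no critical point in that direction and runs off to infinity.

diverges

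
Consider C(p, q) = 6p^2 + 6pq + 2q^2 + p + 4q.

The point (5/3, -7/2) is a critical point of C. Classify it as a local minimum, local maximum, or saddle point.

local minimum

The Hessian of C is constant: H = [[12, 6], [6, 4]].
det(H) = 12·4 − 6² = 12.
det(H) > 0 and tr(H) = 16 > 0, so H is positive definite and the point is a local minimum.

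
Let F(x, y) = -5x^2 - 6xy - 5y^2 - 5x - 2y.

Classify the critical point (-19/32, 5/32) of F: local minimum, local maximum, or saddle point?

The Hessian of F is constant: H = [[-10, -6], [-6, -10]].
det(H) = (-10)·(-10) − (-6)² = 64.
det(H) > 0 and tr(H) = -20 < 0, so H is negative definite and the point is a local maximum.

local maximum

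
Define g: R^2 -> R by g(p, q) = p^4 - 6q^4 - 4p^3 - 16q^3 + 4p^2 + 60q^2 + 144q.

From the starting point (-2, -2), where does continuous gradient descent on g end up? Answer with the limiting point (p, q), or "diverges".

(0, -1)

g is separable, so gradient descent decouples: p follows -∂g/∂p, q follows -∂g/∂q.
∂g/∂p = 4p(p - 2)(p - 1); at p=-2 this is -96, so p increases.
∂g/∂q = -24(q - 2)(q + 1)(q + 3); at q=-2 this is -96, so q increases.
p converges to its nearest critical value 0 (a local min of the p-part); q converges to -1. The iterate converges to (0, -1).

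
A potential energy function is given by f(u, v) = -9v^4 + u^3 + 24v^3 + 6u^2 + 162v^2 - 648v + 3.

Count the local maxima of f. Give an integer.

2

f separates as a function of u plus a function of v, so ∇f=0 decouples.
∂f/∂u = 3u(u + 4) = 0 at u ∈ {-4, 0}; ∂f/∂v = -36(v - 3)(v - 2)(v + 3) = 0 at v ∈ {-3, 2, 3}.
The Hessian is diagonal: diag(f_uu, f_vv). Second derivatives: f_uu(-4)=-12, f_uu(0)=12; f_vv(-3)=-1080, f_vv(2)=180, f_vv(3)=-216.
Local maxima occur where both diagonal entries negative: (-4, -3), (-4, 3). Count: 2.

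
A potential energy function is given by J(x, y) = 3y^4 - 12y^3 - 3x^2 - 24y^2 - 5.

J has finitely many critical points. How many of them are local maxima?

1

J separates as a function of x plus a function of y, so ∇J=0 decouples.
∂J/∂x = -6x = 0 at x ∈ {0}; ∂J/∂y = 12y(y - 4)(y + 1) = 0 at y ∈ {-1, 0, 4}.
The Hessian is diagonal: diag(J_xx, J_yy). Second derivatives: J_xx(0)=-6; J_yy(-1)=60, J_yy(0)=-48, J_yy(4)=240.
Local maxima occur where both diagonal entries negative: (0, 0). Count: 1.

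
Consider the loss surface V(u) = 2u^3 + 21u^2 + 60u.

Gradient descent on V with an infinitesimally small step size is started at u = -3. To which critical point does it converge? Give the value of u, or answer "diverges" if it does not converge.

-2

V'(u) = 6(u + 2)(u + 5), so V'(-3) = -12.
Gradient descent moves in the -V' direction, i.e. u is increasing.
The nearest critical point in that direction is u = -2, where V'' = 18 > 0 (a local minimum). The iterate converges there.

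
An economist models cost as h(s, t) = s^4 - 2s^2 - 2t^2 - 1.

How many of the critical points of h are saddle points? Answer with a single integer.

h separates as a function of s plus a function of t, so ∇h=0 decouples.
∂h/∂s = 4s(s - 1)(s + 1) = 0 at s ∈ {-1, 0, 1}; ∂h/∂t = -4t = 0 at t ∈ {0}.
The Hessian is diagonal: diag(h_ss, h_tt). Second derivatives: h_ss(-1)=8, h_ss(0)=-4, h_ss(1)=8; h_tt(0)=-4.
Saddle points occur where the two diagonal entries have opposite signs: (-1, 0), (1, 0). Count: 2.

2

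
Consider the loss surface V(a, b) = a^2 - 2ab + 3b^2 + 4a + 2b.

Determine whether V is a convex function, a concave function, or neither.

convex

V is quadratic, so its Hessian is the constant matrix H = [[2, -2], [-2, 6]].
det(H) = 8, tr(H) = 8.
det(H) > 0 and tr(H) > 0, so H is positive definite everywhere: convex.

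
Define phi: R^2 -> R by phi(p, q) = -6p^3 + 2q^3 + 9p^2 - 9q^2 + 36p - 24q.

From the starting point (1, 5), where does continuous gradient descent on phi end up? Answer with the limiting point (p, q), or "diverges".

phi is separable, so gradient descent decouples: p follows -∂phi/∂p, q follows -∂phi/∂q.
∂phi/∂p = -18(p - 2)(p + 1); at p=1 this is 36, so p decreases.
∂phi/∂q = 6(q - 4)(q + 1); at q=5 this is 36, so q decreases.
p converges to its nearest critical value -1 (a local min of the p-part); q converges to 4. The iterate converges to (-1, 4).

(-1, 4)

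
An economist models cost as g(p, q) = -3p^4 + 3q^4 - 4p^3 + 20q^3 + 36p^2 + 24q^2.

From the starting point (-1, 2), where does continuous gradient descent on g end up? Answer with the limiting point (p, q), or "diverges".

(0, 0)

g is separable, so gradient descent decouples: p follows -∂g/∂p, q follows -∂g/∂q.
∂g/∂p = -12p(p - 2)(p + 3); at p=-1 this is -72, so p increases.
∂g/∂q = 12q(q + 1)(q + 4); at q=2 this is 432, so q decreases.
p converges to its nearest critical value 0 (a local min of the p-part); q converges to 0. The iterate converges to (0, 0).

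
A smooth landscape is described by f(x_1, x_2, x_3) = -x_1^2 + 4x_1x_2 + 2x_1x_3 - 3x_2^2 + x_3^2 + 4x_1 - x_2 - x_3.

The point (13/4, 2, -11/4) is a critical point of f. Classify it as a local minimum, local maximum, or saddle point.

The Hessian is constant: H = [[-2, 4, 2], [4, -6, 0], [2, 0, 2]].
Leading principal minors: Δ₁ = -2, Δ₂ = -4, Δ₃ = 16.
The minors fit neither the all-positive nor the alternating-sign pattern, so H is indefinite: a saddle point.

saddle point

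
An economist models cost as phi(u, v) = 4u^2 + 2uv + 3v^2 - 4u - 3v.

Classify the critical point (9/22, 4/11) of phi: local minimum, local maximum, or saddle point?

The Hessian of phi is constant: H = [[8, 2], [2, 6]].
det(H) = 8·6 − 2² = 44.
det(H) > 0 and tr(H) = 14 > 0, so H is positive definite and the point is a local minimum.

local minimum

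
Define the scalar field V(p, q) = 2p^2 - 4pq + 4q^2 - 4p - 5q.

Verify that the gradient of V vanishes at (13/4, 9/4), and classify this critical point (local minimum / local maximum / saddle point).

∇V = (4p - 4q - 4, -4p + 8q - 5); substituting (13/4, 9/4) gives ∇V = (0, 0), so (13/4, 9/4) is indeed a critical point.
The Hessian of V is constant: H = [[4, -4], [-4, 8]].
det(H) = 4·8 − (-4)² = 16.
det(H) > 0 and tr(H) = 12 > 0, so H is positive definite and the point is a local minimum.

local minimum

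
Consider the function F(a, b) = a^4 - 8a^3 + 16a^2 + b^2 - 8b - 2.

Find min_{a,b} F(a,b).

F(a,b) separates as P(a) + Q(b) − 2, so its minimum is min P + min Q − 2.
P'(a) = 4a(a - 4)(a - 2) vanishes at a ∈ {0, 2, 4}; Q'(b) = 2b - 8 vanishes at b ∈ {4}.
Local minima of P (where P''>0): P(0)=0, P(4)=0. Local minima of Q: Q(4)=-16.
So the global minimum of F is P(0) + Q(4) − 2 = 0 − 16 − 2 = -18, attained at (0, 4).

-18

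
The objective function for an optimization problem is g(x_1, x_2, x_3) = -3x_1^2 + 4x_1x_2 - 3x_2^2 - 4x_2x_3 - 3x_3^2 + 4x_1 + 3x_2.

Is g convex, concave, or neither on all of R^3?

concave

g is quadratic, so its Hessian is the constant matrix H = [[-6, 4, 0], [4, -6, -4], [0, -4, -6]].
Leading principal minors: -6, 20, -24.
Signs alternate −, +, − ⇒ H ≺ 0 ⇒ concave.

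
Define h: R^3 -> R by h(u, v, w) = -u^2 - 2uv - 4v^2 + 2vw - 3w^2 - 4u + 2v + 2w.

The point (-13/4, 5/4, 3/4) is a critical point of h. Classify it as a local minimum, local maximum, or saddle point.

The Hessian is constant: H = [[-2, -2, 0], [-2, -8, 2], [0, 2, -6]].
Leading principal minors: Δ₁ = -2, Δ₂ = 12, Δ₃ = -64.
The minors alternate sign starting negative (−, +, −), so H is negative definite: a local maximum.

local maximum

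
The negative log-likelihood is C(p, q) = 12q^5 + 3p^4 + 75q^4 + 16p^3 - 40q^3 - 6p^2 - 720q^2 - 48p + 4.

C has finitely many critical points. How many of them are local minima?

4

C separates as a function of p plus a function of q, so ∇C=0 decouples.
∂C/∂p = 12(p - 1)(p + 1)(p + 4) = 0 at p ∈ {-4, -1, 1}; ∂C/∂q = 60q(q - 2)(q + 3)(q + 4) = 0 at q ∈ {-4, -3, 0, 2}.
The Hessian is diagonal: diag(C_pp, C_qq). Second derivatives: C_pp(-4)=180, C_pp(-1)=-72, C_pp(1)=120; C_qq(-4)=-1440, C_qq(-3)=900, C_qq(0)=-1440, C_qq(2)=3600.
Local minima occur where both diagonal entries positive: (-4, -3), (-4, 2), (1, -3), (1, 2). Count: 4.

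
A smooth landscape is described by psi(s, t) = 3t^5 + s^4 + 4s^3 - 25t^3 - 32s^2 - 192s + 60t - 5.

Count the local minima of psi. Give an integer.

psi separates as a function of s plus a function of t, so ∇psi=0 decouples.
∂psi/∂s = 4(s - 4)(s + 3)(s + 4) = 0 at s ∈ {-4, -3, 4}; ∂psi/∂t = 15(t - 2)(t - 1)(t + 1)(t + 2) = 0 at t ∈ {-2, -1, 1, 2}.
The Hessian is diagonal: diag(psi_ss, psi_tt). Second derivatives: psi_ss(-4)=32, psi_ss(-3)=-28, psi_ss(4)=224; psi_tt(-2)=-180, psi_tt(-1)=90, psi_tt(1)=-90, psi_tt(2)=180.
Local minima occur where both diagonal entries positive: (-4, -1), (-4, 2), (4, -1), (4, 2). Count: 4.

4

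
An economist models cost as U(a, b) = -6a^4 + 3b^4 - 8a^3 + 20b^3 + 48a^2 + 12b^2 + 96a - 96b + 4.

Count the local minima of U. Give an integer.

2

U separates as a function of a plus a function of b, so ∇U=0 decouples.
∂U/∂a = -24(a - 2)(a + 1)(a + 2) = 0 at a ∈ {-2, -1, 2}; ∂U/∂b = 12(b - 1)(b + 2)(b + 4) = 0 at b ∈ {-4, -2, 1}.
The Hessian is diagonal: diag(U_aa, U_bb). Second derivatives: U_aa(-2)=-96, U_aa(-1)=72, U_aa(2)=-288; U_bb(-4)=120, U_bb(-2)=-72, U_bb(1)=180.
Local minima occur where both diagonal entries positive: (-1, -4), (-1, 1). Count: 2.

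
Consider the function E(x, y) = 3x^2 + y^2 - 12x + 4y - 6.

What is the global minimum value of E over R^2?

E(x,y) separates as P(x) + Q(y) − 6, so its minimum is min P + min Q − 6.
P'(x) = 6x - 12 vanishes at x ∈ {2}; Q'(y) = 2y + 4 vanishes at y ∈ {-2}.
Local minima of P (where P''>0): P(2)=-12. Local minima of Q: Q(-2)=-4.
So the global minimum of E is P(2) + Q(-2) − 6 = -12 − 4 − 6 = -22, attained at (2, -2).

-22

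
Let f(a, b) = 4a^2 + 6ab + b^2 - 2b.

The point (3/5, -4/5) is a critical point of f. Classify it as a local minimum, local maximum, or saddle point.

The Hessian of f is constant: H = [[8, 6], [6, 2]].
det(H) = 8·2 − 6² = -20.
Since det(H) < 0, H is indefinite and the critical point is a saddle point.

saddle point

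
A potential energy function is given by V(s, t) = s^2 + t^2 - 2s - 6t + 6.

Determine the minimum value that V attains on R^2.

-4

V(s,t) separates as P(s) + Q(t) + 6, so its minimum is min P + min Q + 6.
P'(s) = 2s - 2 vanishes at s ∈ {1}; Q'(t) = 2(t - 3) vanishes at t ∈ {3}.
Local minima of P (where P''>0): P(1)=-1. Local minima of Q: Q(3)=-9.
So the global minimum of V is P(1) + Q(3) + 6 = -1 − 9 + 6 = -4, attained at (1, 3).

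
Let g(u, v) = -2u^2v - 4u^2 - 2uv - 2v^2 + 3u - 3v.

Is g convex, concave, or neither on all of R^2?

The term -2u^2v is cubic, so the Hessian is not constant.
∂²g/∂u² = -4v - 8, which takes both signs as v varies (negative for sufficiently large v). A diagonal entry of the Hessian changing sign means the Hessian is neither positive- nor negative-semidefinite on all of R^2.

neither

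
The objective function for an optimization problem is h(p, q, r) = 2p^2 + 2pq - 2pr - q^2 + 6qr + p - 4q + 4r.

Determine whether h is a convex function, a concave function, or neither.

neither

h is quadratic, so its Hessian is the constant matrix H = [[4, 2, -2], [2, -2, 6], [-2, 6, 0]].
Leading principal minors: 4, -12, -184.
Neither pattern holds ⇒ H is indefinite ⇒ neither convex nor concave.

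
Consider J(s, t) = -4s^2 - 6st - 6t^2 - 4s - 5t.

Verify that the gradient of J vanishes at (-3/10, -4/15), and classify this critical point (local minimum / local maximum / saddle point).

local maximum

∇J = (-8s - 6t - 4, -6s - 12t - 5); substituting (-3/10, -4/15) gives ∇J = (0, 0), so (-3/10, -4/15) is indeed a critical point.
The Hessian of J is constant: H = [[-8, -6], [-6, -12]].
det(H) = (-8)·(-12) − (-6)² = 60.
det(H) > 0 and tr(H) = -20 < 0, so H is negative definite and the point is a local maximum.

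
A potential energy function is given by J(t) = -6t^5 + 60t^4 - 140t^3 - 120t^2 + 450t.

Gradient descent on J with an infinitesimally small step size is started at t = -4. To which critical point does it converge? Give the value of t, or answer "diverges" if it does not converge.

J'(t) = -30(t - 5)(t - 3)(t - 1)(t + 1), so J'(-4) = -28350.
Gradient descent moves in the -J' direction, i.e. t is increasing.
The nearest critical point in that direction is t = -1, where J'' = 1440 > 0 (a local minimum). The iterate converges there.

-1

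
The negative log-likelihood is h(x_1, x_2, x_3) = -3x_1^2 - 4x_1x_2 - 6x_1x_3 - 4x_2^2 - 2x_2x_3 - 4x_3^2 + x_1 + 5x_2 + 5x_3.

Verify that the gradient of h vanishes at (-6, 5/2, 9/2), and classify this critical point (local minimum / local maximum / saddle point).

∇h = (-6x_1 - 4x_2 - 6x_3 + 1, -4x_1 - 8x_2 - 2x_3 + 5, -6x_1 - 2x_2 - 8x_3 + 5); substituting (-6, 5/2, 9/2) gives ∇h = (0, 0, 0), so (-6, 5/2, 9/2) is indeed a critical point.
The Hessian is constant: H = [[-6, -4, -6], [-4, -8, -2], [-6, -2, -8]].
Leading principal minors: Δ₁ = -6, Δ₂ = 32, Δ₃ = -40.
The minors alternate sign starting negative (−, +, −), so H is negative definite: a local maximum.

local maximum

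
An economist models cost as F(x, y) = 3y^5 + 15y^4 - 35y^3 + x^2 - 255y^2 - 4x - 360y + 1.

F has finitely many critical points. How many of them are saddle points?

F separates as a function of x plus a function of y, so ∇F=0 decouples.
∂F/∂x = 2(x - 2) = 0 at x ∈ {2}; ∂F/∂y = 15(y - 3)(y + 1)(y + 2)(y + 4) = 0 at y ∈ {-4, -2, -1, 3}.
The Hessian is diagonal: diag(F_xx, F_yy). Second derivatives: F_xx(2)=2; F_yy(-4)=-630, F_yy(-2)=150, F_yy(-1)=-180, F_yy(3)=2100.
Saddle points occur where the two diagonal entries have opposite signs: (2, -4), (2, -1). Count: 2.

2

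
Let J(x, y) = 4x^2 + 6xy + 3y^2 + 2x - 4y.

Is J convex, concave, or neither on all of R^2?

J is quadratic, so its Hessian is the constant matrix H = [[8, 6], [6, 6]].
det(H) = 12, tr(H) = 14.
det(H) > 0 and tr(H) > 0, so H is positive definite everywhere: convex.

convex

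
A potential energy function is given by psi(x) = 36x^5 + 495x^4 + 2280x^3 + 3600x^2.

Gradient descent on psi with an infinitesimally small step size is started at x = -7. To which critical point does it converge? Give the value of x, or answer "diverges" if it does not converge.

diverges

psi'(x) = 180x(x + 2)(x + 4)(x + 5), so psi'(-7) = 37800.
Gradient descent moves in the -psi' direction, i.e. x is decreasing.
There is no critical point below x=-7, and psi' keeps the same sign, so the iterate runs off to −∞.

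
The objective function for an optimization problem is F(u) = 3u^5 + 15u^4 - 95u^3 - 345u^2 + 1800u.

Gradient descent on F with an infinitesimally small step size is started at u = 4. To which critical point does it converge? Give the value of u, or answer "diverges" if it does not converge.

F'(u) = 15(u - 3)(u - 2)(u + 4)(u + 5), so F'(4) = 2160.
Gradient descent moves in the -F' direction, i.e. u is decreasing.
The nearest critical point in that direction is u = 3, where F'' = 840 > 0 (a local minimum). The iterate converges there.

3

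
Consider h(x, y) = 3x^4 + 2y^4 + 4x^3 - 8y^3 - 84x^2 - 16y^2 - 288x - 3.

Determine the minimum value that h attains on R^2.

-1731

h(x,y) separates as P(x) + Q(y) − 3, so its minimum is min P + min Q − 3.
P'(x) = 12(x - 4)(x + 2)(x + 3) vanishes at x ∈ {-3, -2, 4}; Q'(y) = 8y(y - 4)(y + 1) vanishes at y ∈ {-1, 0, 4}.
Local minima of P (where P''>0): P(-3)=243, P(4)=-1472. Local minima of Q: Q(-1)=-6, Q(4)=-256.
So the global minimum of h is P(4) + Q(4) − 3 = -1472 − 256 − 3 = -1731, attained at (4, 4).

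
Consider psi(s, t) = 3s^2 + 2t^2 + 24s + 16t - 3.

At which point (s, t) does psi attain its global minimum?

psi(s,t) separates as P(s) + Q(t) − 3, so its minimum is min P + min Q − 3.
P'(s) = 6s + 24 vanishes at s ∈ {-4}; Q'(t) = 4(t + 4) vanishes at t ∈ {-4}.
Local minima of P (where P''>0): P(-4)=-48. Local minima of Q: Q(-4)=-32.
So the global minimum of psi is P(-4) + Q(-4) − 3 = -48 − 32 − 3 = -83, attained at (-4, -4).

(-4, -4)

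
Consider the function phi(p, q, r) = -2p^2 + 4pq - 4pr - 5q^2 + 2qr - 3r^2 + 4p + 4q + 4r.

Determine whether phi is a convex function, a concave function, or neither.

phi is quadratic, so its Hessian is the constant matrix H = [[-4, 4, -4], [4, -10, 2], [-4, 2, -6]].
Leading principal minors: -4, 24, -32.
Signs alternate −, +, − ⇒ H ≺ 0 ⇒ concave.

concave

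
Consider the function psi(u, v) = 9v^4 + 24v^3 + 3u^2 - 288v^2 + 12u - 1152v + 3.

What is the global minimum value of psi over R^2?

psi(u,v) separates as P(u) + Q(v) + 3, so its minimum is min P + min Q + 3.
P'(u) = 6u + 12 vanishes at u ∈ {-2}; Q'(v) = 36(v - 4)(v + 2)(v + 4) vanishes at v ∈ {-4, -2, 4}.
Local minima of P (where P''>0): P(-2)=-12. Local minima of Q: Q(-4)=768, Q(4)=-5376.
So the global minimum of psi is P(-2) + Q(4) + 3 = -12 − 5376 + 3 = -5385, attained at (-2, 4).

-5385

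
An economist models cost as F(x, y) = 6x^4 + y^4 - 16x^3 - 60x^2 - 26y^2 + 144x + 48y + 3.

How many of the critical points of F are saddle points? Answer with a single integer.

F separates as a function of x plus a function of y, so ∇F=0 decouples.
∂F/∂x = 24(x - 3)(x - 1)(x + 2) = 0 at x ∈ {-2, 1, 3}; ∂F/∂y = 4(y - 3)(y - 1)(y + 4) = 0 at y ∈ {-4, 1, 3}.
The Hessian is diagonal: diag(F_xx, F_yy). Second derivatives: F_xx(-2)=360, F_xx(1)=-144, F_xx(3)=240; F_yy(-4)=140, F_yy(1)=-40, F_yy(3)=56.
Saddle points occur where the two diagonal entries have opposite signs: (-2, 1), (1, -4), (1, 3), (3, 1). Count: 4.

4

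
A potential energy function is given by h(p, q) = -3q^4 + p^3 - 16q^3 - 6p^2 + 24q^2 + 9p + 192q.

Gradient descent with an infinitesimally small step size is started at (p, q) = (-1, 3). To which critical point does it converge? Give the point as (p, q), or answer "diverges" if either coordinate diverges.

diverges

h is separable, so gradient descent decouples: p follows -∂h/∂p, q follows -∂h/∂q.
∂h/∂p = 3(p - 3)(p - 1); at p=-1 this is 24, so p decreases.
∂h/∂q = -12(q - 2)(q + 2)(q + 4); at q=3 this is -420, so q increases.
The p-coordinate has no critical point in that direction and runs off to infinity.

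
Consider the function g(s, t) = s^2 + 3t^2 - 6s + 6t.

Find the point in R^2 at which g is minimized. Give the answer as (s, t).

g(s,t) separates as P(s) + Q(t), so its minimum is min P + min Q.
P'(s) = 2s - 6 vanishes at s ∈ {3}; Q'(t) = 6(t + 1) vanishes at t ∈ {-1}.
Local minima of P (where P''>0): P(3)=-9. Local minima of Q: Q(-1)=-3.
So the global minimum of g is P(3) + Q(-1) = -9 − 3 = -12, attained at (3, -1).

(3, -1)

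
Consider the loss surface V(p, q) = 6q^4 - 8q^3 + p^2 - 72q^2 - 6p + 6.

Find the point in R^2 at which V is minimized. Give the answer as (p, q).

(3, 3)

V(p,q) separates as A(p) + B(q) + 6, so its minimum is min A + min B + 6.
A'(p) = 2p - 6 vanishes at p ∈ {3}; B'(q) = 24q(q - 3)(q + 2) vanishes at q ∈ {-2, 0, 3}.
Local minima of A (where A''>0): A(3)=-9. Local minima of B: B(-2)=-128, B(3)=-378.
So the global minimum of V is A(3) + B(3) + 6 = -9 − 378 + 6 = -381, attained at (3, 3).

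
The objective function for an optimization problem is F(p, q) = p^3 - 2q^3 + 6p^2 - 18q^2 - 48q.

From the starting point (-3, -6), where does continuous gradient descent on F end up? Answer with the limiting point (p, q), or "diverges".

(0, -4)

F is separable, so gradient descent decouples: p follows -∂F/∂p, q follows -∂F/∂q.
∂F/∂p = 3p(p + 4); at p=-3 this is -9, so p increases.
∂F/∂q = -6(q + 2)(q + 4); at q=-6 this is -48, so q increases.
p converges to its nearest critical value 0 (a local min of the p-part); q converges to -4. The iterate converges to (0, -4).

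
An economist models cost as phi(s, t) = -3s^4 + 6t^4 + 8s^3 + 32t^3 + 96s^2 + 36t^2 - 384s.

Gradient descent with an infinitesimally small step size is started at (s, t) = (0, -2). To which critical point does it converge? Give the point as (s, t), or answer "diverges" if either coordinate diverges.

phi is separable, so gradient descent decouples: s follows -∂phi/∂s, t follows -∂phi/∂t.
∂phi/∂s = -12(s - 4)(s - 2)(s + 4); at s=0 this is -384, so s increases.
∂phi/∂t = 24t(t + 1)(t + 3); at t=-2 this is 48, so t decreases.
s converges to its nearest critical value 2 (a local min of the s-part); t converges to -3. The iterate converges to (2, -3).

(2, -3)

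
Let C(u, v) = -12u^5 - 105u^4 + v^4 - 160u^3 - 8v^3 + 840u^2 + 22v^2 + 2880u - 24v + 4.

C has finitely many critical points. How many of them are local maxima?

2

C separates as a function of u plus a function of v, so ∇C=0 decouples.
∂C/∂u = -60(u - 2)(u + 2)(u + 3)(u + 4) = 0 at u ∈ {-4, -3, -2, 2}; ∂C/∂v = 4(v - 3)(v - 2)(v - 1) = 0 at v ∈ {1, 2, 3}.
The Hessian is diagonal: diag(C_uu, C_vv). Second derivatives: C_uu(-4)=720, C_uu(-3)=-300, C_uu(-2)=480, C_uu(2)=-7200; C_vv(1)=8, C_vv(2)=-4, C_vv(3)=8.
Local maxima occur where both diagonal entries negative: (-3, 2), (2, 2). Count: 2.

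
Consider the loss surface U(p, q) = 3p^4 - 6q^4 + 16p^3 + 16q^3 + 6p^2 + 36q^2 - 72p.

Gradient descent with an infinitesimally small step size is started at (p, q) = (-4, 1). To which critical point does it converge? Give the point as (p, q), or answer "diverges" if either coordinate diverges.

(-3, 0)

U is separable, so gradient descent decouples: p follows -∂U/∂p, q follows -∂U/∂q.
∂U/∂p = 12(p - 1)(p + 2)(p + 3); at p=-4 this is -120, so p increases.
∂U/∂q = -24q(q - 3)(q + 1); at q=1 this is 96, so q decreases.
p converges to its nearest critical value -3 (a local min of the p-part); q converges to 0. The iterate converges to (-3, 0).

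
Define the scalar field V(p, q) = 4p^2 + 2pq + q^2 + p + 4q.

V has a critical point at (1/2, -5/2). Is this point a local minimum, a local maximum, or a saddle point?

The Hessian of V is constant: H = [[8, 2], [2, 2]].
det(H) = 8·2 − 2² = 12.
det(H) > 0 and tr(H) = 10 > 0, so H is positive definite and the point is a local minimum.

local minimum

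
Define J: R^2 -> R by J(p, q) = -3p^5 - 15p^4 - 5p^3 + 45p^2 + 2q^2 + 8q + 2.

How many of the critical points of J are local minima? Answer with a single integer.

J separates as a function of p plus a function of q, so ∇J=0 decouples.
∂J/∂p = -15p(p - 1)(p + 2)(p + 3) = 0 at p ∈ {-3, -2, 0, 1}; ∂J/∂q = 4(q + 2) = 0 at q ∈ {-2}.
The Hessian is diagonal: diag(J_pp, J_qq). Second derivatives: J_pp(-3)=180, J_pp(-2)=-90, J_pp(0)=90, J_pp(1)=-180; J_qq(-2)=4.
Local minima occur where both diagonal entries positive: (-3, -2), (0, -2). Count: 2.

2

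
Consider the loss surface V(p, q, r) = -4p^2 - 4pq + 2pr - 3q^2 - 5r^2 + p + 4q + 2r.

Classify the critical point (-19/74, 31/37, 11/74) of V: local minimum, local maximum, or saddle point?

local maximum

The Hessian is constant: H = [[-8, -4, 2], [-4, -6, 0], [2, 0, -10]].
Leading principal minors: Δ₁ = -8, Δ₂ = 32, Δ₃ = -296.
The minors alternate sign starting negative (−, +, −), so H is negative definite: a local maximum.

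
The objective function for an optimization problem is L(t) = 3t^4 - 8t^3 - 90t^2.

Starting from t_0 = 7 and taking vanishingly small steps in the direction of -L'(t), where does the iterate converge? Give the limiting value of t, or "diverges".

L'(t) = 12t(t - 5)(t + 3), so L'(7) = 1680.
Gradient descent moves in the -L' direction, i.e. t is decreasing.
The nearest critical point in that direction is t = 5, where L'' = 480 > 0 (a local minimum). The iterate converges there.

5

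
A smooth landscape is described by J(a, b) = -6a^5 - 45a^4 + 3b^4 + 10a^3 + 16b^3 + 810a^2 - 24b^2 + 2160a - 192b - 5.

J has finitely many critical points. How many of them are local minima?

J separates as a function of a plus a function of b, so ∇J=0 decouples.
∂J/∂a = -30(a - 3)(a + 2)(a + 3)(a + 4) = 0 at a ∈ {-4, -3, -2, 3}; ∂J/∂b = 12(b - 2)(b + 2)(b + 4) = 0 at b ∈ {-4, -2, 2}.
The Hessian is diagonal: diag(J_aa, J_bb). Second derivatives: J_aa(-4)=420, J_aa(-3)=-180, J_aa(-2)=300, J_aa(3)=-6300; J_bb(-4)=144, J_bb(-2)=-96, J_bb(2)=288.
Local minima occur where both diagonal entries positive: (-4, -4), (-4, 2), (-2, -4), (-2, 2). Count: 4.

4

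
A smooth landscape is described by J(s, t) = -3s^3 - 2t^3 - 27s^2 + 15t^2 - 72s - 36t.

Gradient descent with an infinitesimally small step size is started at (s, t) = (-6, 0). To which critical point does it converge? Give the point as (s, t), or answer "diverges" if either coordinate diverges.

(-4, 2)

J is separable, so gradient descent decouples: s follows -∂J/∂s, t follows -∂J/∂t.
∂J/∂s = -9(s + 2)(s + 4); at s=-6 this is -72, so s increases.
∂J/∂t = -6(t - 3)(t - 2); at t=0 this is -36, so t increases.
s converges to its nearest critical value -4 (a local min of the s-part); t converges to 2. The iterate converges to (-4, 2).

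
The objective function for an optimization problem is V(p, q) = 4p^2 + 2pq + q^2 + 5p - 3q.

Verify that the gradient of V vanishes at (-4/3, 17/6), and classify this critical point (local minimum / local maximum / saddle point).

local minimum

∇V = (8p + 2q + 5, 2p + 2q - 3); substituting (-4/3, 17/6) gives ∇V = (0, 0), so (-4/3, 17/6) is indeed a critical point.
The Hessian of V is constant: H = [[8, 2], [2, 2]].
det(H) = 8·2 − 2² = 12.
det(H) > 0 and tr(H) = 10 > 0, so H is positive definite and the point is a local minimum.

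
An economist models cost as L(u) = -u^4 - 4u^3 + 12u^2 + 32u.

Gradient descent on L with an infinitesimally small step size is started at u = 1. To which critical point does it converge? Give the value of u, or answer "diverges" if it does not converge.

L'(u) = -4(u - 2)(u + 1)(u + 4), so L'(1) = 40.
Gradient descent moves in the -L' direction, i.e. u is decreasing.
The nearest critical point in that direction is u = -1, where L'' = 36 > 0 (a local minimum). The iterate converges there.

-1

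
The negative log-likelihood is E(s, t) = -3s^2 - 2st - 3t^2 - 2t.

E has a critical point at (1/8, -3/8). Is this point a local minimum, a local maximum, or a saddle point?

The Hessian of E is constant: H = [[-6, -2], [-2, -6]].
det(H) = (-6)·(-6) − (-2)² = 32.
det(H) > 0 and tr(H) = -12 < 0, so H is negative definite and the point is a local maximum.

local maximum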